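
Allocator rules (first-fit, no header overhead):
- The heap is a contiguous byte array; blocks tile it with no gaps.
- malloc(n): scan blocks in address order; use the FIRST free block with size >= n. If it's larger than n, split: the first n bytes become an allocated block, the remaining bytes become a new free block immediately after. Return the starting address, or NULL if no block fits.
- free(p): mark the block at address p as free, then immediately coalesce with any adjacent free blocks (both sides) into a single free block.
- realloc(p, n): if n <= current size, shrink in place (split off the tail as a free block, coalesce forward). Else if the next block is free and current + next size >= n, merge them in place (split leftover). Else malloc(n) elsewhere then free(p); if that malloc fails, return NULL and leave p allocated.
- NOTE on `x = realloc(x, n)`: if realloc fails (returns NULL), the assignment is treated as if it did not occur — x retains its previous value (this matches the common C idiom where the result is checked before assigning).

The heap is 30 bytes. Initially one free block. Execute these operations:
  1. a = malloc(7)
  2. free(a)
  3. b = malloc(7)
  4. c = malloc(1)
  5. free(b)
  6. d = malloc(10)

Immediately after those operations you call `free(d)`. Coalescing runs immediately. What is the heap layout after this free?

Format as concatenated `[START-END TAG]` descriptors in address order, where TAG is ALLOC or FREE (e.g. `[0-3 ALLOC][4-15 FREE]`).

Op 1: a = malloc(7) -> a = 0; heap: [0-6 ALLOC][7-29 FREE]
Op 2: free(a) -> (freed a); heap: [0-29 FREE]
Op 3: b = malloc(7) -> b = 0; heap: [0-6 ALLOC][7-29 FREE]
Op 4: c = malloc(1) -> c = 7; heap: [0-6 ALLOC][7-7 ALLOC][8-29 FREE]
Op 5: free(b) -> (freed b); heap: [0-6 FREE][7-7 ALLOC][8-29 FREE]
Op 6: d = malloc(10) -> d = 8; heap: [0-6 FREE][7-7 ALLOC][8-17 ALLOC][18-29 FREE]
free(d): d = 8 -> block [8-17 ALLOC]; mark free, coalesce with adjacent free neighbors -> [0-6 FREE][7-7 ALLOC][8-29 FREE]

Answer: [0-6 FREE][7-7 ALLOC][8-29 FREE]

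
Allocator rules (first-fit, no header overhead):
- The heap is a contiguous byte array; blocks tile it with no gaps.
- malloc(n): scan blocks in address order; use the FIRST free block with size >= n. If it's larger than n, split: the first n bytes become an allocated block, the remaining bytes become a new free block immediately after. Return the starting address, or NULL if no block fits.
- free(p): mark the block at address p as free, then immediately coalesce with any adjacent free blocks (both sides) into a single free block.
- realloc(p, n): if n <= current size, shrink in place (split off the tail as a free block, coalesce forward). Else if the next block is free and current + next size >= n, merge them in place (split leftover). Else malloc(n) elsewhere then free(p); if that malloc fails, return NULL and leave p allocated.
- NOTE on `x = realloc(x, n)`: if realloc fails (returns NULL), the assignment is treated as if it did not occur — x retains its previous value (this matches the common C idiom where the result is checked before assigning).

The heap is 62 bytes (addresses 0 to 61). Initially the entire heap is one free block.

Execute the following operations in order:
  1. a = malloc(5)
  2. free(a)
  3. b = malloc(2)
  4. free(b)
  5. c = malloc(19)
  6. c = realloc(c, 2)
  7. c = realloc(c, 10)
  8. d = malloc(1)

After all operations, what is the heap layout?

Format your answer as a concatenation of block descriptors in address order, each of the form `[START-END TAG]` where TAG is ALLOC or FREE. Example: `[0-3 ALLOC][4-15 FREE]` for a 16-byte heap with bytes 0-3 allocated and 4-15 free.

Answer: [0-9 ALLOC][10-10 ALLOC][11-61 FREE]

Derivation:
Op 1: a = malloc(5) -> a = 0; heap: [0-4 ALLOC][5-61 FREE]
Op 2: free(a) -> (freed a); heap: [0-61 FREE]
Op 3: b = malloc(2) -> b = 0; heap: [0-1 ALLOC][2-61 FREE]
Op 4: free(b) -> (freed b); heap: [0-61 FREE]
Op 5: c = malloc(19) -> c = 0; heap: [0-18 ALLOC][19-61 FREE]
Op 6: c = realloc(c, 2) -> c = 0; heap: [0-1 ALLOC][2-61 FREE]
Op 7: c = realloc(c, 10) -> c = 0; heap: [0-9 ALLOC][10-61 FREE]
Op 8: d = malloc(1) -> d = 10; heap: [0-9 ALLOC][10-10 ALLOC][11-61 FREE]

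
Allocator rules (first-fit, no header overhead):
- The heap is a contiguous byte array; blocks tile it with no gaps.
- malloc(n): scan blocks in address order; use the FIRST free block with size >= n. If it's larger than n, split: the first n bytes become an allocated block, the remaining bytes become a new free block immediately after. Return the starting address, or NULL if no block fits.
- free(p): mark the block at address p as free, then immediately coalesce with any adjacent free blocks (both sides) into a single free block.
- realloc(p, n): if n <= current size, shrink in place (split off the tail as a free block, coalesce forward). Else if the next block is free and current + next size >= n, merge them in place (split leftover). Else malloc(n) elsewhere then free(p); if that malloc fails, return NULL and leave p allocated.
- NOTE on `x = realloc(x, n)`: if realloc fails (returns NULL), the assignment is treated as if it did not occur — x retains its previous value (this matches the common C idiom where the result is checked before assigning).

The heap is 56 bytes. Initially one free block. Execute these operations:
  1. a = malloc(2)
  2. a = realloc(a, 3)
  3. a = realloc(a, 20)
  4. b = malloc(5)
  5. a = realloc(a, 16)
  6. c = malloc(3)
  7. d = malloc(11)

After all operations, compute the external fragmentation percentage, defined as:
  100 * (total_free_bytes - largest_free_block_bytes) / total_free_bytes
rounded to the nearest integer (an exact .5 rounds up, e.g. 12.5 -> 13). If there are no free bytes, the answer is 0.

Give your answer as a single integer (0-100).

Op 1: a = malloc(2) -> a = 0; heap: [0-1 ALLOC][2-55 FREE]
Op 2: a = realloc(a, 3) -> a = 0; heap: [0-2 ALLOC][3-55 FREE]
Op 3: a = realloc(a, 20) -> a = 0; heap: [0-19 ALLOC][20-55 FREE]
Op 4: b = malloc(5) -> b = 20; heap: [0-19 ALLOC][20-24 ALLOC][25-55 FREE]
Op 5: a = realloc(a, 16) -> a = 0; heap: [0-15 ALLOC][16-19 FREE][20-24 ALLOC][25-55 FREE]
Op 6: c = malloc(3) -> c = 16; heap: [0-15 ALLOC][16-18 ALLOC][19-19 FREE][20-24 ALLOC][25-55 FREE]
Op 7: d = malloc(11) -> d = 25; heap: [0-15 ALLOC][16-18 ALLOC][19-19 FREE][20-24 ALLOC][25-35 ALLOC][36-55 FREE]
Free blocks: [1 20] total_free=21 largest=20 -> 100*(21-20)/21 = 100/21 ≈ 4.762 -> rounds to 5

Answer: 5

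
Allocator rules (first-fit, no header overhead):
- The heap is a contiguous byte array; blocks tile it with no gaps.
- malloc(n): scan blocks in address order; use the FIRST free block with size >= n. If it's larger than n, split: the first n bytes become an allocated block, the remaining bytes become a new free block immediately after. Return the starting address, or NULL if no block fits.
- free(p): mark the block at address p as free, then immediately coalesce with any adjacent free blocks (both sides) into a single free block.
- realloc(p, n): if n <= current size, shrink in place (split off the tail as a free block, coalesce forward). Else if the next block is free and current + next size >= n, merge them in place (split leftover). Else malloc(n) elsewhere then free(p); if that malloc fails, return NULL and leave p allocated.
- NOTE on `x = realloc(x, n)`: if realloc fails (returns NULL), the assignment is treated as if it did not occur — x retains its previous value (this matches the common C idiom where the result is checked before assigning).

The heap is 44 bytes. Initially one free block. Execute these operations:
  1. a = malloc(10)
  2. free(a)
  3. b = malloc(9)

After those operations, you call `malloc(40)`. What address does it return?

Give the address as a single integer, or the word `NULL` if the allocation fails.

Answer: NULL

Derivation:
Op 1: a = malloc(10) -> a = 0; heap: [0-9 ALLOC][10-43 FREE]
Op 2: free(a) -> (freed a); heap: [0-43 FREE]
Op 3: b = malloc(9) -> b = 0; heap: [0-8 ALLOC][9-43 FREE]
malloc(40): first-fit scan over [0-8 ALLOC][9-43 FREE] -> NULL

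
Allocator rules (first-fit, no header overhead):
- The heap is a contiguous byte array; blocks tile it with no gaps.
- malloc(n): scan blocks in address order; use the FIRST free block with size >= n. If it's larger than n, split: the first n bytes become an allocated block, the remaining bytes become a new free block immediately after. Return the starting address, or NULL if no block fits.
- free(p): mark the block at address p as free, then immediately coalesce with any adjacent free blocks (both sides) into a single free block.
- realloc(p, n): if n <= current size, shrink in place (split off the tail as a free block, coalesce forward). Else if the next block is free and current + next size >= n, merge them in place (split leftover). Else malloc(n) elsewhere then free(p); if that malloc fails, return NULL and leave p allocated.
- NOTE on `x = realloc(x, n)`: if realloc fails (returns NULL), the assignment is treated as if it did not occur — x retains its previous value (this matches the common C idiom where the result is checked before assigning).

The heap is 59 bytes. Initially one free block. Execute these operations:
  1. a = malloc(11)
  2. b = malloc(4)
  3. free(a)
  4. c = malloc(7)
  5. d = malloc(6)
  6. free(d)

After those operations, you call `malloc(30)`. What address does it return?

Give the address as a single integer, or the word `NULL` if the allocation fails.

Answer: 15

Derivation:
Op 1: a = malloc(11) -> a = 0; heap: [0-10 ALLOC][11-58 FREE]
Op 2: b = malloc(4) -> b = 11; heap: [0-10 ALLOC][11-14 ALLOC][15-58 FREE]
Op 3: free(a) -> (freed a); heap: [0-10 FREE][11-14 ALLOC][15-58 FREE]
Op 4: c = malloc(7) -> c = 0; heap: [0-6 ALLOC][7-10 FREE][11-14 ALLOC][15-58 FREE]
Op 5: d = malloc(6) -> d = 15; heap: [0-6 ALLOC][7-10 FREE][11-14 ALLOC][15-20 ALLOC][21-58 FREE]
Op 6: free(d) -> (freed d); heap: [0-6 ALLOC][7-10 FREE][11-14 ALLOC][15-58 FREE]
malloc(30): first-fit scan over [0-6 ALLOC][7-10 FREE][11-14 ALLOC][15-58 FREE] -> 15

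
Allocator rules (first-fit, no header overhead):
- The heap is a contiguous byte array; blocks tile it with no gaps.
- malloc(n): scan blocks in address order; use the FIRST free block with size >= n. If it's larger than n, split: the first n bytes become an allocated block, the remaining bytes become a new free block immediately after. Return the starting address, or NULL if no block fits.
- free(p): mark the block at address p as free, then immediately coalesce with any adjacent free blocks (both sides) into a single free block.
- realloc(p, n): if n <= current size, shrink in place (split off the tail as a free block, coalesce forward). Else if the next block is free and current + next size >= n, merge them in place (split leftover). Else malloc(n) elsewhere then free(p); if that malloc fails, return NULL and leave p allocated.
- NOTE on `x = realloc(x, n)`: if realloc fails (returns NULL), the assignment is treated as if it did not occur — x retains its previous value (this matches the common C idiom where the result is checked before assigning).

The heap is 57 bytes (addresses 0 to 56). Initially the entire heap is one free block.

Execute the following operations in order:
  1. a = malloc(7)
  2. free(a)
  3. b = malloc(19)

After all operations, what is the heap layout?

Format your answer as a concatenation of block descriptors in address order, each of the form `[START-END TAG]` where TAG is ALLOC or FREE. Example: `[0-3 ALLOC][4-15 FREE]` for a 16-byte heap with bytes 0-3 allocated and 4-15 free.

Op 1: a = malloc(7) -> a = 0; heap: [0-6 ALLOC][7-56 FREE]
Op 2: free(a) -> (freed a); heap: [0-56 FREE]
Op 3: b = malloc(19) -> b = 0; heap: [0-18 ALLOC][19-56 FREE]

Answer: [0-18 ALLOC][19-56 FREE]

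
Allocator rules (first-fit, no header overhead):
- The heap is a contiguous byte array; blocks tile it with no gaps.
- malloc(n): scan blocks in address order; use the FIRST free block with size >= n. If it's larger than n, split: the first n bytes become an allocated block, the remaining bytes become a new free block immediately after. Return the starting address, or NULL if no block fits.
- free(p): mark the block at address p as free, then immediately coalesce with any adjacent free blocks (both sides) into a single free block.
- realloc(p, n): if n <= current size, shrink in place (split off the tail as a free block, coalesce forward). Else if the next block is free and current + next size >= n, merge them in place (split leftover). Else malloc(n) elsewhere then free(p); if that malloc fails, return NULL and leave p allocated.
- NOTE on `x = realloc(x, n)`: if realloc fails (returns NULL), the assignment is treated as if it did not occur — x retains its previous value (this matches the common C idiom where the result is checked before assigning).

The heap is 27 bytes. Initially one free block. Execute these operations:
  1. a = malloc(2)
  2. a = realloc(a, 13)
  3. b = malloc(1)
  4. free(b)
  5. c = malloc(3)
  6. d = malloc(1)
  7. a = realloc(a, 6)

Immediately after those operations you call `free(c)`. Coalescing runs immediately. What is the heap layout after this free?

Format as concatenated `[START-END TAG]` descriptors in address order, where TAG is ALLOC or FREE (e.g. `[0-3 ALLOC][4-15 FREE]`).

Op 1: a = malloc(2) -> a = 0; heap: [0-1 ALLOC][2-26 FREE]
Op 2: a = realloc(a, 13) -> a = 0; heap: [0-12 ALLOC][13-26 FREE]
Op 3: b = malloc(1) -> b = 13; heap: [0-12 ALLOC][13-13 ALLOC][14-26 FREE]
Op 4: free(b) -> (freed b); heap: [0-12 ALLOC][13-26 FREE]
Op 5: c = malloc(3) -> c = 13; heap: [0-12 ALLOC][13-15 ALLOC][16-26 FREE]
Op 6: d = malloc(1) -> d = 16; heap: [0-12 ALLOC][13-15 ALLOC][16-16 ALLOC][17-26 FREE]
Op 7: a = realloc(a, 6) -> a = 0; heap: [0-5 ALLOC][6-12 FREE][13-15 ALLOC][16-16 ALLOC][17-26 FREE]
free(c): c = 13 -> block [13-15 ALLOC]; mark free, coalesce with adjacent free neighbors -> [0-5 ALLOC][6-15 FREE][16-16 ALLOC][17-26 FREE]

Answer: [0-5 ALLOC][6-15 FREE][16-16 ALLOC][17-26 FREE]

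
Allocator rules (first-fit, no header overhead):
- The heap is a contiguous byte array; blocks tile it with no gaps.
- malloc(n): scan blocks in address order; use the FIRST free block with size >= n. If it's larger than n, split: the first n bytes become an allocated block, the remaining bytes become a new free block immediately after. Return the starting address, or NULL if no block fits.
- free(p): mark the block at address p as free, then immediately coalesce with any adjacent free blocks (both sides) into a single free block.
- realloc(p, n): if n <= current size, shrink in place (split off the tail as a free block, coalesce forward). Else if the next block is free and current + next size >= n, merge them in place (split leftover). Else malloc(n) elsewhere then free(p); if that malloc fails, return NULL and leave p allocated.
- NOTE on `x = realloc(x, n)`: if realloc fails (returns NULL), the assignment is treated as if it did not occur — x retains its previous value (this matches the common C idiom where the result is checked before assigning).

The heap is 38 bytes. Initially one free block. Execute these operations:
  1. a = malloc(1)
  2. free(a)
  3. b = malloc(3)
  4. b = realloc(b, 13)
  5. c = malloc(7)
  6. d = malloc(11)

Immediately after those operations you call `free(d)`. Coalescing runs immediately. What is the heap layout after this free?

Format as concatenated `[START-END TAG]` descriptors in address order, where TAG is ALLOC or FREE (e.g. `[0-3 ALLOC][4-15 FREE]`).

Op 1: a = malloc(1) -> a = 0; heap: [0-0 ALLOC][1-37 FREE]
Op 2: free(a) -> (freed a); heap: [0-37 FREE]
Op 3: b = malloc(3) -> b = 0; heap: [0-2 ALLOC][3-37 FREE]
Op 4: b = realloc(b, 13) -> b = 0; heap: [0-12 ALLOC][13-37 FREE]
Op 5: c = malloc(7) -> c = 13; heap: [0-12 ALLOC][13-19 ALLOC][20-37 FREE]
Op 6: d = malloc(11) -> d = 20; heap: [0-12 ALLOC][13-19 ALLOC][20-30 ALLOC][31-37 FREE]
free(d): d = 20 -> block [20-30 ALLOC]; mark free, coalesce with adjacent free neighbors -> [0-12 ALLOC][13-19 ALLOC][20-37 FREE]

Answer: [0-12 ALLOC][13-19 ALLOC][20-37 FREE]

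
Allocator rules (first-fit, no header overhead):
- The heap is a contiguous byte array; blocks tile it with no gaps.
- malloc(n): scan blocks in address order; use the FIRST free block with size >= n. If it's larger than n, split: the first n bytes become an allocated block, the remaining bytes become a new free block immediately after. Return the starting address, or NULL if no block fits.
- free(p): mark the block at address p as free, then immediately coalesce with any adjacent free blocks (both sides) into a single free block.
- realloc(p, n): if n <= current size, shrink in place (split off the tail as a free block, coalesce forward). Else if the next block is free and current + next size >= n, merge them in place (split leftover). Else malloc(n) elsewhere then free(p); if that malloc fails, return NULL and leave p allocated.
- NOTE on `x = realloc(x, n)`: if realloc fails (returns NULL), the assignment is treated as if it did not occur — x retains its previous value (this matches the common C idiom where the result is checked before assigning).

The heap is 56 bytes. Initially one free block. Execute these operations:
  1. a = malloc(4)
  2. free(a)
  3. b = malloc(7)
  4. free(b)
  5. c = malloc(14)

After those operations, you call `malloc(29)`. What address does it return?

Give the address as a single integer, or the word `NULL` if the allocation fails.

Op 1: a = malloc(4) -> a = 0; heap: [0-3 ALLOC][4-55 FREE]
Op 2: free(a) -> (freed a); heap: [0-55 FREE]
Op 3: b = malloc(7) -> b = 0; heap: [0-6 ALLOC][7-55 FREE]
Op 4: free(b) -> (freed b); heap: [0-55 FREE]
Op 5: c = malloc(14) -> c = 0; heap: [0-13 ALLOC][14-55 FREE]
malloc(29): first-fit scan over [0-13 ALLOC][14-55 FREE] -> 14

Answer: 14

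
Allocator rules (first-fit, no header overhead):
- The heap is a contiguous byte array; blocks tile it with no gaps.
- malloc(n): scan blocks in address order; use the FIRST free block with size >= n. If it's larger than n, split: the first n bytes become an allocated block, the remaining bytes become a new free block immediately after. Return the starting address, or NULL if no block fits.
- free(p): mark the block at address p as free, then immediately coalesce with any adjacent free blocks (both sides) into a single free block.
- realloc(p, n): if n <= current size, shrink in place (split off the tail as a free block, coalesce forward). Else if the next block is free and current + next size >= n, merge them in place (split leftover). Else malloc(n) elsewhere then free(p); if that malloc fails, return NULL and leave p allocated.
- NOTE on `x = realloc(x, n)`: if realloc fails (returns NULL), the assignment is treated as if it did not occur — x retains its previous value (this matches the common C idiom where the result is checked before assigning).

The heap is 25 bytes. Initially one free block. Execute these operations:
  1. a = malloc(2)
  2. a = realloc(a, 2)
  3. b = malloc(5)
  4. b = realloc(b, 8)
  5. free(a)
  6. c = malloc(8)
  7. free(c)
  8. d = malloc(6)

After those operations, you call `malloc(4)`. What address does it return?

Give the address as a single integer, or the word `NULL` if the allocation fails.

Op 1: a = malloc(2) -> a = 0; heap: [0-1 ALLOC][2-24 FREE]
Op 2: a = realloc(a, 2) -> a = 0; heap: [0-1 ALLOC][2-24 FREE]
Op 3: b = malloc(5) -> b = 2; heap: [0-1 ALLOC][2-6 ALLOC][7-24 FREE]
Op 4: b = realloc(b, 8) -> b = 2; heap: [0-1 ALLOC][2-9 ALLOC][10-24 FREE]
Op 5: free(a) -> (freed a); heap: [0-1 FREE][2-9 ALLOC][10-24 FREE]
Op 6: c = malloc(8) -> c = 10; heap: [0-1 FREE][2-9 ALLOC][10-17 ALLOC][18-24 FREE]
Op 7: free(c) -> (freed c); heap: [0-1 FREE][2-9 ALLOC][10-24 FREE]
Op 8: d = malloc(6) -> d = 10; heap: [0-1 FREE][2-9 ALLOC][10-15 ALLOC][16-24 FREE]
malloc(4): first-fit scan over [0-1 FREE][2-9 ALLOC][10-15 ALLOC][16-24 FREE] -> 16

Answer: 16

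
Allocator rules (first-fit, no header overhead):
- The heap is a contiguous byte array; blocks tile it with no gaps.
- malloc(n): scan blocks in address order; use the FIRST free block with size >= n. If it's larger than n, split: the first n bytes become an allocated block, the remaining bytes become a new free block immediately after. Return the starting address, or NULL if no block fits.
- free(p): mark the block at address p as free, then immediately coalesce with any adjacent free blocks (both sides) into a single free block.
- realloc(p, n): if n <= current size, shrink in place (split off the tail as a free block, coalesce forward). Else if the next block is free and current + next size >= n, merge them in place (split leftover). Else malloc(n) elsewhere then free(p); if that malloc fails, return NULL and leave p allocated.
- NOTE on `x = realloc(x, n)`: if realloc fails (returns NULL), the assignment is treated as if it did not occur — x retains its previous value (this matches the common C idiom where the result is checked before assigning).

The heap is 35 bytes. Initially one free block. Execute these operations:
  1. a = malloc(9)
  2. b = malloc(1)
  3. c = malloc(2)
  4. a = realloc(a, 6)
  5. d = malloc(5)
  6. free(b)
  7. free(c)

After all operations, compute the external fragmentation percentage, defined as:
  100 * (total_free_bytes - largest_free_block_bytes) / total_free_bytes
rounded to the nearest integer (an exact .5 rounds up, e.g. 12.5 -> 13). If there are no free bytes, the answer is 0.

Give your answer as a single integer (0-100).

Op 1: a = malloc(9) -> a = 0; heap: [0-8 ALLOC][9-34 FREE]
Op 2: b = malloc(1) -> b = 9; heap: [0-8 ALLOC][9-9 ALLOC][10-34 FREE]
Op 3: c = malloc(2) -> c = 10; heap: [0-8 ALLOC][9-9 ALLOC][10-11 ALLOC][12-34 FREE]
Op 4: a = realloc(a, 6) -> a = 0; heap: [0-5 ALLOC][6-8 FREE][9-9 ALLOC][10-11 ALLOC][12-34 FREE]
Op 5: d = malloc(5) -> d = 12; heap: [0-5 ALLOC][6-8 FREE][9-9 ALLOC][10-11 ALLOC][12-16 ALLOC][17-34 FREE]
Op 6: free(b) -> (freed b); heap: [0-5 ALLOC][6-9 FREE][10-11 ALLOC][12-16 ALLOC][17-34 FREE]
Op 7: free(c) -> (freed c); heap: [0-5 ALLOC][6-11 FREE][12-16 ALLOC][17-34 FREE]
Free blocks: [6 18] total_free=24 largest=18 -> 100*(24-18)/24 = 600/24 = 25

Answer: 25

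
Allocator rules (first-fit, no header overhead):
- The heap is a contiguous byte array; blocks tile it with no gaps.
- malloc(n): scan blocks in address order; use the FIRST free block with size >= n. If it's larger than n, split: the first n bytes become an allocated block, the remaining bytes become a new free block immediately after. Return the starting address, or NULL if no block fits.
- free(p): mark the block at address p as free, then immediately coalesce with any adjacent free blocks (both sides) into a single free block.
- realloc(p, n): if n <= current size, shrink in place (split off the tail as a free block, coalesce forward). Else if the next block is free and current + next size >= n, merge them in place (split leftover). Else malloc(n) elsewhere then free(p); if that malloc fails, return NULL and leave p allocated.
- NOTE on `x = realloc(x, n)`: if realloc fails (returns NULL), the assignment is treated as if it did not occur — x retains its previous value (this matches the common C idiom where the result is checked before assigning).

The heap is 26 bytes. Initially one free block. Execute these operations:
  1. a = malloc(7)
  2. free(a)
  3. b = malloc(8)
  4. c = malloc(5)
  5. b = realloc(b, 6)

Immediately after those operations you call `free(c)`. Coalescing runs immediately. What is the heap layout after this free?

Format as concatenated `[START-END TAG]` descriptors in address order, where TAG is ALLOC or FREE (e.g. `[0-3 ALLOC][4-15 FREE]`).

Answer: [0-5 ALLOC][6-25 FREE]

Derivation:
Op 1: a = malloc(7) -> a = 0; heap: [0-6 ALLOC][7-25 FREE]
Op 2: free(a) -> (freed a); heap: [0-25 FREE]
Op 3: b = malloc(8) -> b = 0; heap: [0-7 ALLOC][8-25 FREE]
Op 4: c = malloc(5) -> c = 8; heap: [0-7 ALLOC][8-12 ALLOC][13-25 FREE]
Op 5: b = realloc(b, 6) -> b = 0; heap: [0-5 ALLOC][6-7 FREE][8-12 ALLOC][13-25 FREE]
free(c): c = 8 -> block [8-12 ALLOC]; mark free, coalesce with adjacent free neighbors -> [0-5 ALLOC][6-25 FREE]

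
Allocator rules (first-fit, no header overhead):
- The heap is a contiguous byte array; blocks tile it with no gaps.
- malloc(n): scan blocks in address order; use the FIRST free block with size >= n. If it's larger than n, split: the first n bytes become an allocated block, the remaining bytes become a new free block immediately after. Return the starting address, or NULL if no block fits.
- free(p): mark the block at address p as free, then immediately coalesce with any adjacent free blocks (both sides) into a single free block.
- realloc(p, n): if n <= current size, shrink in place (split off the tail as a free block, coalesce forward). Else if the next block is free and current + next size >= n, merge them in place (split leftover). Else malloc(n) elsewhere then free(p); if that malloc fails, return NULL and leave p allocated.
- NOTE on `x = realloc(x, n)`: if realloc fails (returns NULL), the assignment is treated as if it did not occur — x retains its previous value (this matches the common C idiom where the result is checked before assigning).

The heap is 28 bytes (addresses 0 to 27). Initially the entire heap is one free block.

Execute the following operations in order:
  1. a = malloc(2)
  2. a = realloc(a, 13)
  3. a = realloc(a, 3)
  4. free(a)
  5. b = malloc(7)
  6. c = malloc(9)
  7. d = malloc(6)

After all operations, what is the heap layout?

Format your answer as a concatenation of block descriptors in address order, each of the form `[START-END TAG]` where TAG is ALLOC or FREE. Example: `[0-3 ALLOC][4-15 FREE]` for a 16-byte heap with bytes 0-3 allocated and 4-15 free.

Op 1: a = malloc(2) -> a = 0; heap: [0-1 ALLOC][2-27 FREE]
Op 2: a = realloc(a, 13) -> a = 0; heap: [0-12 ALLOC][13-27 FREE]
Op 3: a = realloc(a, 3) -> a = 0; heap: [0-2 ALLOC][3-27 FREE]
Op 4: free(a) -> (freed a); heap: [0-27 FREE]
Op 5: b = malloc(7) -> b = 0; heap: [0-6 ALLOC][7-27 FREE]
Op 6: c = malloc(9) -> c = 7; heap: [0-6 ALLOC][7-15 ALLOC][16-27 FREE]
Op 7: d = malloc(6) -> d = 16; heap: [0-6 ALLOC][7-15 ALLOC][16-21 ALLOC][22-27 FREE]

Answer: [0-6 ALLOC][7-15 ALLOC][16-21 ALLOC][22-27 FREE]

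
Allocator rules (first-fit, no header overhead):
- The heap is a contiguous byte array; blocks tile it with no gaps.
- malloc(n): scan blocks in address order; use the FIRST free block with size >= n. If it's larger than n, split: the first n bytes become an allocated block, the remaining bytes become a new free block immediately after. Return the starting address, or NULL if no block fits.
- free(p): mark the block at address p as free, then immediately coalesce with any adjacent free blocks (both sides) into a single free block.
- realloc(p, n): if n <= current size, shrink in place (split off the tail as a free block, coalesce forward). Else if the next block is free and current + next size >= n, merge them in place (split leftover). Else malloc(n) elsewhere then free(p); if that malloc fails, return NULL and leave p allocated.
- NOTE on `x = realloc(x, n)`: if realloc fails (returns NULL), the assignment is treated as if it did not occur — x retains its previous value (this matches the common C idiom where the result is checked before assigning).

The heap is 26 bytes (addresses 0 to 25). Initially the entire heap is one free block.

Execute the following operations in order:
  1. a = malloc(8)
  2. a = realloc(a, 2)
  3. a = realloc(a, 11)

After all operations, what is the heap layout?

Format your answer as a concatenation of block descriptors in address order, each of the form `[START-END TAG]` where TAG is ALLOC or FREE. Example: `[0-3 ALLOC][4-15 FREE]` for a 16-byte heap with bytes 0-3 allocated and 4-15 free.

Op 1: a = malloc(8) -> a = 0; heap: [0-7 ALLOC][8-25 FREE]
Op 2: a = realloc(a, 2) -> a = 0; heap: [0-1 ALLOC][2-25 FREE]
Op 3: a = realloc(a, 11) -> a = 0; heap: [0-10 ALLOC][11-25 FREE]

Answer: [0-10 ALLOC][11-25 FREE]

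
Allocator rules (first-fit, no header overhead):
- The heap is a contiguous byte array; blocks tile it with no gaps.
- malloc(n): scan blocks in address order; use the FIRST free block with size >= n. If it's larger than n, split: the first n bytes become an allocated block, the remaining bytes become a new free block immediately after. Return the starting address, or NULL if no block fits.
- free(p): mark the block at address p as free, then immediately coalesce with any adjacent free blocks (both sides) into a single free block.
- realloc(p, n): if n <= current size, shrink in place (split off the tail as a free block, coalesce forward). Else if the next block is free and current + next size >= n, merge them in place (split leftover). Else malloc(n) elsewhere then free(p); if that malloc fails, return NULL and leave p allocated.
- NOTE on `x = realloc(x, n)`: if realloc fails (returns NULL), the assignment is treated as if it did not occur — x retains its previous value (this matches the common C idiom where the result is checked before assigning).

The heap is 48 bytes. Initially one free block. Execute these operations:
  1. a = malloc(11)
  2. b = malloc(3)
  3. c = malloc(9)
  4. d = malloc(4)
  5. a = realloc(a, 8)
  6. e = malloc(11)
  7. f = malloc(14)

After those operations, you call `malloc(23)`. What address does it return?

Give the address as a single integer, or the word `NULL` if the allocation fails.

Answer: NULL

Derivation:
Op 1: a = malloc(11) -> a = 0; heap: [0-10 ALLOC][11-47 FREE]
Op 2: b = malloc(3) -> b = 11; heap: [0-10 ALLOC][11-13 ALLOC][14-47 FREE]
Op 3: c = malloc(9) -> c = 14; heap: [0-10 ALLOC][11-13 ALLOC][14-22 ALLOC][23-47 FREE]
Op 4: d = malloc(4) -> d = 23; heap: [0-10 ALLOC][11-13 ALLOC][14-22 ALLOC][23-26 ALLOC][27-47 FREE]
Op 5: a = realloc(a, 8) -> a = 0; heap: [0-7 ALLOC][8-10 FREE][11-13 ALLOC][14-22 ALLOC][23-26 ALLOC][27-47 FREE]
Op 6: e = malloc(11) -> e = 27; heap: [0-7 ALLOC][8-10 FREE][11-13 ALLOC][14-22 ALLOC][23-26 ALLOC][27-37 ALLOC][38-47 FREE]
Op 7: f = malloc(14) -> f = NULL; heap: [0-7 ALLOC][8-10 FREE][11-13 ALLOC][14-22 ALLOC][23-26 ALLOC][27-37 ALLOC][38-47 FREE]
malloc(23): first-fit scan over [0-7 ALLOC][8-10 FREE][11-13 ALLOC][14-22 ALLOC][23-26 ALLOC][27-37 ALLOC][38-47 FREE] -> NULL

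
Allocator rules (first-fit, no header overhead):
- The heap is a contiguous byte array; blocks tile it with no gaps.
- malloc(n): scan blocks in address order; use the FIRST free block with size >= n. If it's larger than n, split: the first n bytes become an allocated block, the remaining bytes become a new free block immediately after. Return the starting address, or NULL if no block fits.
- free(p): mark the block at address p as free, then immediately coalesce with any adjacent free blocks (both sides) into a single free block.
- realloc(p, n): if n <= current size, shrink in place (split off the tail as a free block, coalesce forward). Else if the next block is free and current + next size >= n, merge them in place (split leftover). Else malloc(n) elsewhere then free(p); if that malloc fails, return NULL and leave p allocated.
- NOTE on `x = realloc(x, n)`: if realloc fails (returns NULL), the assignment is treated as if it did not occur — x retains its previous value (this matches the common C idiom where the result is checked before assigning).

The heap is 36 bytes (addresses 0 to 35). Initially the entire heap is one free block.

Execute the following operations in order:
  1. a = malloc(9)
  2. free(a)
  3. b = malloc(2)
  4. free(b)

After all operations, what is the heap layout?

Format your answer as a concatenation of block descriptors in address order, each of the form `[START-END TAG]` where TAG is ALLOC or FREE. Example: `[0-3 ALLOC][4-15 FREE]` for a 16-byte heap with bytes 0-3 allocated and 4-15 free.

Answer: [0-35 FREE]

Derivation:
Op 1: a = malloc(9) -> a = 0; heap: [0-8 ALLOC][9-35 FREE]
Op 2: free(a) -> (freed a); heap: [0-35 FREE]
Op 3: b = malloc(2) -> b = 0; heap: [0-1 ALLOC][2-35 FREE]
Op 4: free(b) -> (freed b); heap: [0-35 FREE]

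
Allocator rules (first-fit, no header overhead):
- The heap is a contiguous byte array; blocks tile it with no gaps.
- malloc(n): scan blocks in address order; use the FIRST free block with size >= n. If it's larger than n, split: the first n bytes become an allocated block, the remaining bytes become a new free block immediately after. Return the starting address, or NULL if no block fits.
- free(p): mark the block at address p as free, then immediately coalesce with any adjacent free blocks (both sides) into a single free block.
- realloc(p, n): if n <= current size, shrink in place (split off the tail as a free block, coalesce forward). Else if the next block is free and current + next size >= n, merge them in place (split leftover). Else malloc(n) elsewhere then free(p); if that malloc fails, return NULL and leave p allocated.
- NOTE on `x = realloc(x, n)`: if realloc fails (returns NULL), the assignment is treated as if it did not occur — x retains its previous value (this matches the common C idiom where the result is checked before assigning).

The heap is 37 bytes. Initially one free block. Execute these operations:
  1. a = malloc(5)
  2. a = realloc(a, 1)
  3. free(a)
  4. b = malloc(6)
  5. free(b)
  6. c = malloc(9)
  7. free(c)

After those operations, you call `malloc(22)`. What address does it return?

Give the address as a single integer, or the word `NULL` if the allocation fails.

Answer: 0

Derivation:
Op 1: a = malloc(5) -> a = 0; heap: [0-4 ALLOC][5-36 FREE]
Op 2: a = realloc(a, 1) -> a = 0; heap: [0-0 ALLOC][1-36 FREE]
Op 3: free(a) -> (freed a); heap: [0-36 FREE]
Op 4: b = malloc(6) -> b = 0; heap: [0-5 ALLOC][6-36 FREE]
Op 5: free(b) -> (freed b); heap: [0-36 FREE]
Op 6: c = malloc(9) -> c = 0; heap: [0-8 ALLOC][9-36 FREE]
Op 7: free(c) -> (freed c); heap: [0-36 FREE]
malloc(22): first-fit scan over [0-36 FREE] -> 0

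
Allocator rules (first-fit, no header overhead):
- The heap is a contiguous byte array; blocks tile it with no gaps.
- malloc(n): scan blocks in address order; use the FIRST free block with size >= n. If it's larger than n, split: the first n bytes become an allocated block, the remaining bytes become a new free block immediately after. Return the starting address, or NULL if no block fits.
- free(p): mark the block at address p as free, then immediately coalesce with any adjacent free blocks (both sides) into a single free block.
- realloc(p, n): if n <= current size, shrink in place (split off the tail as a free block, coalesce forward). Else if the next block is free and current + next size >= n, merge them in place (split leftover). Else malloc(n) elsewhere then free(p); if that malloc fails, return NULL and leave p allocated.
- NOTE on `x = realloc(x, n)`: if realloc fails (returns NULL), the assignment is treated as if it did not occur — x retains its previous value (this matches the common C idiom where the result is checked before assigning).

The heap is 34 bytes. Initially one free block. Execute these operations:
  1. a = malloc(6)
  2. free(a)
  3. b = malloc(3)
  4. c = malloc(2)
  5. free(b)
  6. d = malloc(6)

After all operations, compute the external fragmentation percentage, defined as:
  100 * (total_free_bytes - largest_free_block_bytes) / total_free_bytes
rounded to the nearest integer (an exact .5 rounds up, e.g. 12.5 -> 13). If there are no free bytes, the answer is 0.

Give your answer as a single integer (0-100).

Op 1: a = malloc(6) -> a = 0; heap: [0-5 ALLOC][6-33 FREE]
Op 2: free(a) -> (freed a); heap: [0-33 FREE]
Op 3: b = malloc(3) -> b = 0; heap: [0-2 ALLOC][3-33 FREE]
Op 4: c = malloc(2) -> c = 3; heap: [0-2 ALLOC][3-4 ALLOC][5-33 FREE]
Op 5: free(b) -> (freed b); heap: [0-2 FREE][3-4 ALLOC][5-33 FREE]
Op 6: d = malloc(6) -> d = 5; heap: [0-2 FREE][3-4 ALLOC][5-10 ALLOC][11-33 FREE]
Free blocks: [3 23] total_free=26 largest=23 -> 100*(26-23)/26 = 300/26 ≈ 11.538 -> rounds to 12

Answer: 12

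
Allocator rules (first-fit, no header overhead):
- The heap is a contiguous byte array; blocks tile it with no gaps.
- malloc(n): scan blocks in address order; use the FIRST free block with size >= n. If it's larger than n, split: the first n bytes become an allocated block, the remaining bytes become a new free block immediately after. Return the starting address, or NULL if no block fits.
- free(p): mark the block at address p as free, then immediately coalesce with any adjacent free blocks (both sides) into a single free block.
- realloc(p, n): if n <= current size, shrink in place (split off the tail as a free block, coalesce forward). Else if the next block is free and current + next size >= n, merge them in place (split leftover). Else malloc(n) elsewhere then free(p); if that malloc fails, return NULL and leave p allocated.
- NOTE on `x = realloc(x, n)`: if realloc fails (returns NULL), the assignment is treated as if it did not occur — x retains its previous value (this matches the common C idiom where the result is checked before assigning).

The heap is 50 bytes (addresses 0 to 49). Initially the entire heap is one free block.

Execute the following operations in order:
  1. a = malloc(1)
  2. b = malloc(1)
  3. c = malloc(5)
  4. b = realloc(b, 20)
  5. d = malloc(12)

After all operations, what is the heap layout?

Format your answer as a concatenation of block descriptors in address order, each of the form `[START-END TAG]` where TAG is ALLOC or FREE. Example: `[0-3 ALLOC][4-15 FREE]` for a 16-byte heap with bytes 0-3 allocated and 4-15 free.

Op 1: a = malloc(1) -> a = 0; heap: [0-0 ALLOC][1-49 FREE]
Op 2: b = malloc(1) -> b = 1; heap: [0-0 ALLOC][1-1 ALLOC][2-49 FREE]
Op 3: c = malloc(5) -> c = 2; heap: [0-0 ALLOC][1-1 ALLOC][2-6 ALLOC][7-49 FREE]
Op 4: b = realloc(b, 20) -> b = 7; heap: [0-0 ALLOC][1-1 FREE][2-6 ALLOC][7-26 ALLOC][27-49 FREE]
Op 5: d = malloc(12) -> d = 27; heap: [0-0 ALLOC][1-1 FREE][2-6 ALLOC][7-26 ALLOC][27-38 ALLOC][39-49 FREE]

Answer: [0-0 ALLOC][1-1 FREE][2-6 ALLOC][7-26 ALLOC][27-38 ALLOC][39-49 FREE]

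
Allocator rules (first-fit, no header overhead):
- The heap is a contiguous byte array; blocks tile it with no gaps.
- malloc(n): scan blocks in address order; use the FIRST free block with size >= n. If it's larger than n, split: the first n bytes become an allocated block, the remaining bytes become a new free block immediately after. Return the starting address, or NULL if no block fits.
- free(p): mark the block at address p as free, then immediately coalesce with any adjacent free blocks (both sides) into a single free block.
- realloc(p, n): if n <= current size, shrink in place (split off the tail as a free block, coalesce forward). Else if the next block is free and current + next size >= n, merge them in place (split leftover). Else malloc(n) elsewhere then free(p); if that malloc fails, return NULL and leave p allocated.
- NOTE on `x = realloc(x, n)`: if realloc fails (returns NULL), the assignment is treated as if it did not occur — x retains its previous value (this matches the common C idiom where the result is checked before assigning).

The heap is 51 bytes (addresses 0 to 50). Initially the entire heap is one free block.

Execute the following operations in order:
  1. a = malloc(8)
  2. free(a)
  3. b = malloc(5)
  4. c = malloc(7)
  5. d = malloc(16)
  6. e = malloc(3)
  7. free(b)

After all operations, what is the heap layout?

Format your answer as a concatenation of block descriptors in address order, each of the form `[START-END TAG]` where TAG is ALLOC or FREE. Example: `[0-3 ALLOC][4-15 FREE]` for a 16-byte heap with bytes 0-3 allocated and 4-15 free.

Op 1: a = malloc(8) -> a = 0; heap: [0-7 ALLOC][8-50 FREE]
Op 2: free(a) -> (freed a); heap: [0-50 FREE]
Op 3: b = malloc(5) -> b = 0; heap: [0-4 ALLOC][5-50 FREE]
Op 4: c = malloc(7) -> c = 5; heap: [0-4 ALLOC][5-11 ALLOC][12-50 FREE]
Op 5: d = malloc(16) -> d = 12; heap: [0-4 ALLOC][5-11 ALLOC][12-27 ALLOC][28-50 FREE]
Op 6: e = malloc(3) -> e = 28; heap: [0-4 ALLOC][5-11 ALLOC][12-27 ALLOC][28-30 ALLOC][31-50 FREE]
Op 7: free(b) -> (freed b); heap: [0-4 FREE][5-11 ALLOC][12-27 ALLOC][28-30 ALLOC][31-50 FREE]

Answer: [0-4 FREE][5-11 ALLOC][12-27 ALLOC][28-30 ALLOC][31-50 FREE]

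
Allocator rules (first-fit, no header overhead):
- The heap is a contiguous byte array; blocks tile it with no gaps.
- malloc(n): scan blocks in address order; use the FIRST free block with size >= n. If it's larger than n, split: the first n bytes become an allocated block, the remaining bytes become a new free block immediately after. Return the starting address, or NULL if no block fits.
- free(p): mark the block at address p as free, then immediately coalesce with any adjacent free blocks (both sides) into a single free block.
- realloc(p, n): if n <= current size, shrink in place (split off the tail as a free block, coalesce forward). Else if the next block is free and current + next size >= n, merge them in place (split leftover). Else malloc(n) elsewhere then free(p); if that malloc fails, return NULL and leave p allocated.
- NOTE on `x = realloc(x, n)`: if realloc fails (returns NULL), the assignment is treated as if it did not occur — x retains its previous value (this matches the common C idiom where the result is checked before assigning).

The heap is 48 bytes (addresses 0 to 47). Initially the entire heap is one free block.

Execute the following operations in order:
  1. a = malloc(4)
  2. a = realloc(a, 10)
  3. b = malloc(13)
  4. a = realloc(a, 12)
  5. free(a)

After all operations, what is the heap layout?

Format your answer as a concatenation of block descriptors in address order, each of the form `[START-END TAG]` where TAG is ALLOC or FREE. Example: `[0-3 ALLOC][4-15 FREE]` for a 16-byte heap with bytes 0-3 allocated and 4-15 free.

Op 1: a = malloc(4) -> a = 0; heap: [0-3 ALLOC][4-47 FREE]
Op 2: a = realloc(a, 10) -> a = 0; heap: [0-9 ALLOC][10-47 FREE]
Op 3: b = malloc(13) -> b = 10; heap: [0-9 ALLOC][10-22 ALLOC][23-47 FREE]
Op 4: a = realloc(a, 12) -> a = 23; heap: [0-9 FREE][10-22 ALLOC][23-34 ALLOC][35-47 FREE]
Op 5: free(a) -> (freed a); heap: [0-9 FREE][10-22 ALLOC][23-47 FREE]

Answer: [0-9 FREE][10-22 ALLOC][23-47 FREE]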